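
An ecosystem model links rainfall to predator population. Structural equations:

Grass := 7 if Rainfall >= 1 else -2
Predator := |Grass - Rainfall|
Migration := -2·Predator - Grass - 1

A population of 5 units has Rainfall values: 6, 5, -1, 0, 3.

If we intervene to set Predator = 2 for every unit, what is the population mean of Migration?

The intervention sets Predator=2 in all 5 units regardless of Rainfall. Recomputing Migration per unit gives -12, -12, -3, -3, -12; average -8.4.

-8.4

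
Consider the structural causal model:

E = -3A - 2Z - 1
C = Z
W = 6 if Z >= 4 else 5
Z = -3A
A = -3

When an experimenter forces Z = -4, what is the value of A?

-3

Under do(Z=-4), the mechanism Z = -3A is discarded; Z is fixed at -4.
A is not downstream of the intervention, so its value is determined by the original equations.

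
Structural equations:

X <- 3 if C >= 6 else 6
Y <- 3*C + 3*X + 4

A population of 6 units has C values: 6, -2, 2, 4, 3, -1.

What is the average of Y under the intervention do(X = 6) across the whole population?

28

Under do(X=6), X's equation is replaced by X=6 for every unit. Per-unit Y: 40, 16, 28, 34, 31, 19. Mean = 28.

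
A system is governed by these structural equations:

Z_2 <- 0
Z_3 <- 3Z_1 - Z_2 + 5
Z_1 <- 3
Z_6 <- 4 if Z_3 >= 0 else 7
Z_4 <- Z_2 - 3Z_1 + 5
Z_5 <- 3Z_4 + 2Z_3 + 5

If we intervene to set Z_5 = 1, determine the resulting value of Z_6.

The intervention breaks the incoming arrows to Z_5: Z_5 <- 3Z_4 + 2Z_3 + 5 no longer applies, and Z_5 = 1.
Since Z_6 is not a descendant of the intervened variable, it is unaffected.
Z_3 = 3Z_1 - Z_2 + 5  [with Z_1=3, Z_2=0]  = 14
Z_6 = 4 if Z_3 >= 0 else 7  [with Z_3=14]  = 4

4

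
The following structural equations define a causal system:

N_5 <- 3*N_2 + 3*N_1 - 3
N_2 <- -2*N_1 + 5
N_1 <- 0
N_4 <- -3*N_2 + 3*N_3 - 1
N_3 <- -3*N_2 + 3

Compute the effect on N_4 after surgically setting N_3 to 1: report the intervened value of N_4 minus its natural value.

39

The intervention breaks the incoming arrows to N_3: N_3 <- -3*N_2 + 3 no longer applies, and N_3 = 1.
N_2 = -2*N_1 + 5  [with N_1=0]  = 5
N_4 = -3*N_2 + 3*N_3 - 1  [with N_2=5, N_3=1]  = -13
Without intervention: N_2 = -2*N_1 + 5  [with N_1=0]  = 5; N_3 = -3*N_2 + 3  [with N_2=5]  = -12; N_4 = -3*N_2 + 3*N_3 - 1  [with N_2=5, N_3=-12]  = -52.
Change = -13 − (-52) = 39.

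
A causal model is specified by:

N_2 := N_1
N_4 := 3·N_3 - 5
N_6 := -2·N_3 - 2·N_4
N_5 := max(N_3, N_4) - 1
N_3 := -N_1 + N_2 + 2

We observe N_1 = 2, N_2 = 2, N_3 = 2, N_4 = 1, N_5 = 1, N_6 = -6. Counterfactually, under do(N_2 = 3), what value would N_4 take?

4

Under do(N_2=3), the mechanism N_2 := N_1 is discarded; N_2 is fixed at 3.
N_3 = -N_1 + N_2 + 2  [with N_1=2, N_2=3]  = 3
N_4 = 3·N_3 - 5  [with N_3=3]  = 4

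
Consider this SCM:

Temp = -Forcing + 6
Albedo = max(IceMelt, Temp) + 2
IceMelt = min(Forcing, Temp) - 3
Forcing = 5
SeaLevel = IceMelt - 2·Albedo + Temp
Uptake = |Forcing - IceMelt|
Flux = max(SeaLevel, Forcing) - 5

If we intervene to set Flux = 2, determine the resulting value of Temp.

do(Flux=2) replaces the equation Flux = max(SeaLevel, Forcing) - 5 with the constant Flux = 2.
Temp is not downstream of the intervention, so its value is determined by the original equations.
Temp = -Forcing + 6  [with Forcing=5]  = 1

1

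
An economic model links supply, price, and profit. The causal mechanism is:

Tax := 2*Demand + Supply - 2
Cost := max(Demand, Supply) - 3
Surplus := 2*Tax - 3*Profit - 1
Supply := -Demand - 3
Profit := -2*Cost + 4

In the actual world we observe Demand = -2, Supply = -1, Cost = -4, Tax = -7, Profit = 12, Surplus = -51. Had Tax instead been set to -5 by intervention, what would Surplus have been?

Under do(Tax=-5), the mechanism Tax := 2*Demand + Supply - 2 is discarded; Tax is fixed at -5.
Supply = -Demand - 3  [with Demand=-2]  = -1
Cost = max(Demand, Supply) - 3  [with Demand=-2, Supply=-1]  = -4
Profit = -2*Cost + 4  [with Cost=-4]  = 12
Surplus = 2*Tax - 3*Profit - 1  [with Tax=-5, Profit=12]  = -47

-47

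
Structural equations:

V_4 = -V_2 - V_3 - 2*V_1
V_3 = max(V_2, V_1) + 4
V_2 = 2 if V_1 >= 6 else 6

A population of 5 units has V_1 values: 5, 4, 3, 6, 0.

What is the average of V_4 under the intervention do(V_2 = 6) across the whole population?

-23.2

Under do(V_2=6), V_2's equation is replaced by V_2=6 for every unit. Per-unit V_4: -26, -24, -22, -28, -16. Mean = -23.2.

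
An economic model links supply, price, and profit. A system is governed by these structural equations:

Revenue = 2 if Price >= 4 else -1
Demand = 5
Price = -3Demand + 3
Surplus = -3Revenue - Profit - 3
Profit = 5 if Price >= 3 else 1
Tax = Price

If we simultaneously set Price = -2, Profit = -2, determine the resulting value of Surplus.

2

Setting Price = -2, Profit = -2 by intervention discards those variables' equations.
Revenue = 2 if Price >= 4 else -1  [with Price=-2]  = -1
Surplus = -3Revenue - Profit - 3  [with Revenue=-1, Profit=-2]  = 2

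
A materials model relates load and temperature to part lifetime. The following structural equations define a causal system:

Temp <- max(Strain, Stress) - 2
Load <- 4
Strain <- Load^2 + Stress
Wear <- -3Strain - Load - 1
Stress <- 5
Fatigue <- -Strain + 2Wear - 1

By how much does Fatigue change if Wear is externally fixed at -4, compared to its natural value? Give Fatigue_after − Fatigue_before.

The intervention breaks the incoming arrows to Wear: Wear <- -3Strain - Load - 1 no longer applies, and Wear = -4.
Strain = Load^2 + Stress  [with Load=4, Stress=5]  = 21
Fatigue = -Strain + 2Wear - 1  [with Strain=21, Wear=-4]  = -30
Without intervention: Strain = Load^2 + Stress  [with Load=4, Stress=5]  = 21; Wear = -3Strain - Load - 1  [with Strain=21, Load=4]  = -68; Fatigue = -Strain + 2Wear - 1  [with Strain=21, Wear=-68]  = -158.
Change = -30 − (-158) = 128.

128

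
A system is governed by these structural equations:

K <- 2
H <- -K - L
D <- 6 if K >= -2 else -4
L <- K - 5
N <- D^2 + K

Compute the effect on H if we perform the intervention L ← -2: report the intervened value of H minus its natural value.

-1

Intervening sets L = -2 and removes its equation (L <- K - 5).
H = -K - L  [with K=2, L=-2]  = 0
Without intervention: L = K - 5  [with K=2]  = -3; H = -K - L  [with K=2, L=-3]  = 1.
Change = 0 − 1 = -1.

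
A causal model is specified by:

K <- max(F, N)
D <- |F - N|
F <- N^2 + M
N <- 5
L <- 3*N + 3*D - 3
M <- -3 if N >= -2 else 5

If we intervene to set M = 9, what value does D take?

29

Under do(M=9), the mechanism M <- -3 if N >= -2 else 5 is discarded; M is fixed at 9.
F = N^2 + M  [with N=5, M=9]  = 34
D = |F - N|  [with F=34, N=5]  = 29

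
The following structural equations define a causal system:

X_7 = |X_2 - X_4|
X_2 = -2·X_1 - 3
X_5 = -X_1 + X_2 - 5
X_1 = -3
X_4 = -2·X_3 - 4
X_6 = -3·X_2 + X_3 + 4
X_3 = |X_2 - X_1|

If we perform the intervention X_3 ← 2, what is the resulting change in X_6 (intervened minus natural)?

-4

The intervention breaks the incoming arrows to X_3: X_3 = |X_2 - X_1| no longer applies, and X_3 = 2.
X_2 = -2·X_1 - 3  [with X_1=-3]  = 3
X_6 = -3·X_2 + X_3 + 4  [with X_2=3, X_3=2]  = -3
Without intervention: X_2 = -2·X_1 - 3  [with X_1=-3]  = 3; X_3 = |X_2 - X_1|  [with X_2=3, X_1=-3]  = 6; X_6 = -3·X_2 + X_3 + 4  [with X_2=3, X_3=6]  = 1.
Change = -3 − 1 = -4.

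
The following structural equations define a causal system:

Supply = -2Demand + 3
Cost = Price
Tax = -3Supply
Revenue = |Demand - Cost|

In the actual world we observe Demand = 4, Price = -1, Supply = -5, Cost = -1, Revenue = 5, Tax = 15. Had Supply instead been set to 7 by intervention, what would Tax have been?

The intervention breaks the incoming arrows to Supply: Supply = -2Demand + 3 no longer applies, and Supply = 7.
Tax = -3Supply  [with Supply=7]  = -21

-21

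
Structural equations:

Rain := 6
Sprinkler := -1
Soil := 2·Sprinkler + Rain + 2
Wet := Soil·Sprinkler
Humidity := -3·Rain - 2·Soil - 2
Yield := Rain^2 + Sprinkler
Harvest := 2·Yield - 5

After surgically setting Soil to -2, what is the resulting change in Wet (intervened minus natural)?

8

The intervention breaks the incoming arrows to Soil: Soil := 2·Sprinkler + Rain + 2 no longer applies, and Soil = -2.
Wet = Soil·Sprinkler  [with Soil=-2, Sprinkler=-1]  = 2
Without intervention: Soil = 2·Sprinkler + Rain + 2  [with Sprinkler=-1, Rain=6]  = 6; Wet = Soil·Sprinkler  [with Soil=6, Sprinkler=-1]  = -6.
Change = 2 − (-6) = 8.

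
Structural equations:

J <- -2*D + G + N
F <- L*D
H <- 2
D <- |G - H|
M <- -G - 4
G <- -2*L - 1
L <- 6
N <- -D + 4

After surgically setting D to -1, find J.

The intervention breaks the incoming arrows to D: D <- |G - H| no longer applies, and D = -1.
G = -2*L - 1  [with L=6]  = -13
N = -D + 4  [with D=-1]  = 5
J = -2*D + G + N  [with D=-1, G=-13, N=5]  = -6

-6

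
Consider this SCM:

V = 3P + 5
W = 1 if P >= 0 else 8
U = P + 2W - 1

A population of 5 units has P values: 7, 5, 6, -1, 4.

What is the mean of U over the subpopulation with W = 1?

6.5

E[U|W=1] averages over only the 4 units with W=1 (P = 7, 5, 6, 4): U = 8, 6, 7, 5, mean 6.5.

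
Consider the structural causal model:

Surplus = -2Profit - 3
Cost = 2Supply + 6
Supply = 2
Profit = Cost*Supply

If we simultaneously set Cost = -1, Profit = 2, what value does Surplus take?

-7

Setting Cost = -1, Profit = 2 by intervention discards those variables' equations.
Surplus = -2Profit - 3  [with Profit=2]  = -7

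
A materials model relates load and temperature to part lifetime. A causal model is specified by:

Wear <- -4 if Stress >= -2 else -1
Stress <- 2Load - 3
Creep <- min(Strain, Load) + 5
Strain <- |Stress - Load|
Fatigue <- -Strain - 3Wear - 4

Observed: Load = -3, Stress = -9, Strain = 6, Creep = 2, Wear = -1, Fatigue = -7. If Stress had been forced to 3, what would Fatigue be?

2

Under do(Stress=3), the mechanism Stress <- 2Load - 3 is discarded; Stress is fixed at 3.
Strain = |Stress - Load|  [with Stress=3, Load=-3]  = 6
Wear = -4 if Stress >= -2 else -1  [with Stress=3]  = -4
Fatigue = -Strain - 3Wear - 4  [with Strain=6, Wear=-4]  = 2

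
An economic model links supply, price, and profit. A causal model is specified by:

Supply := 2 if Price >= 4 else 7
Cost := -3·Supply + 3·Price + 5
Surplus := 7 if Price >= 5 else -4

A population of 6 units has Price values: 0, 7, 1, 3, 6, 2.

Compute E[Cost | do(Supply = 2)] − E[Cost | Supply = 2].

do(Supply=2) breaks Supply's dependence on Price. With Supply=2 fixed, Cost across the units is -1, 20, 2, 8, 17, 5, mean 8.5.
Observing Supply=2 restricts to units where Supply's equation naturally yields 2: Price ∈ {7, 6}. In that subpopulation Cost = 20, 17, mean 18.5.
Difference = 8.5 − 18.5 = -10.

-10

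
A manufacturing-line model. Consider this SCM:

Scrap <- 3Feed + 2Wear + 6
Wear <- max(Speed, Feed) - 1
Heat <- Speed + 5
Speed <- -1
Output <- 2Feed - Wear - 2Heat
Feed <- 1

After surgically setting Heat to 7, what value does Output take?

The intervention breaks the incoming arrows to Heat: Heat <- Speed + 5 no longer applies, and Heat = 7.
Wear = max(Speed, Feed) - 1  [with Speed=-1, Feed=1]  = 0
Output = 2Feed - Wear - 2Heat  [with Feed=1, Wear=0, Heat=7]  = -12

-12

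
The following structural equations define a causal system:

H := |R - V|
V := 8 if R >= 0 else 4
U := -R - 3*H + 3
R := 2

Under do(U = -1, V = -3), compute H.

5

Setting U = -1, V = -3 by intervention discards those variables' equations.
H = |R - V|  [with R=2, V=-3]  = 5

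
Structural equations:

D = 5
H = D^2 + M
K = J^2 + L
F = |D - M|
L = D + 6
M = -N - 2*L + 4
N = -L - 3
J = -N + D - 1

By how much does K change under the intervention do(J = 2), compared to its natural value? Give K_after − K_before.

-320

do(J=2) replaces the equation J = -N + D - 1 with the constant J = 2.
L = D + 6  [with D=5]  = 11
K = J^2 + L  [with J=2, L=11]  = 15
Without intervention: L = D + 6  [with D=5]  = 11; N = -L - 3  [with L=11]  = -14; J = -N + D - 1  [with N=-14, D=5]  = 18; K = J^2 + L  [with J=18, L=11]  = 335.
Change = 15 − 335 = -320.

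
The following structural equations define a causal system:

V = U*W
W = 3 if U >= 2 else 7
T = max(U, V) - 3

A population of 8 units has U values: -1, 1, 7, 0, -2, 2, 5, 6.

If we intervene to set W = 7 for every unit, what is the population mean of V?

15.75

do(W=7) breaks W's dependence on U. With W=7 fixed, V across the units is -7, 7, 49, 0, -14, 14, 35, 42, mean 15.75.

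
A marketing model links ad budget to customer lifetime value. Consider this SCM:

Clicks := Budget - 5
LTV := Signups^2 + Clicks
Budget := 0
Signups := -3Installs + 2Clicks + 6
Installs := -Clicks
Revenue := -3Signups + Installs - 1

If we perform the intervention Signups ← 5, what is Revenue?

-11

Intervening sets Signups = 5 and removes its equation (Signups := -3Installs + 2Clicks + 6).
Clicks = Budget - 5  [with Budget=0]  = -5
Installs = -Clicks  [with Clicks=-5]  = 5
Revenue = -3Signups + Installs - 1  [with Signups=5, Installs=5]  = -11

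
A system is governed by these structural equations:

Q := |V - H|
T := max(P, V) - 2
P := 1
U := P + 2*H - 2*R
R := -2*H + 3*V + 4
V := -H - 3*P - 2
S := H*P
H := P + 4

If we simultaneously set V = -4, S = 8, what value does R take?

The joint intervention fixes V = -4, S = 8, removing each variable's own equation.
H = P + 4  [with P=1]  = 5
R = -2*H + 3*V + 4  [with H=5, V=-4]  = -18

-18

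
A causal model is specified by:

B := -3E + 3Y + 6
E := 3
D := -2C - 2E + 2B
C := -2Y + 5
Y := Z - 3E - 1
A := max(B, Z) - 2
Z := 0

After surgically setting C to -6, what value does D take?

The intervention breaks the incoming arrows to C: C := -2Y + 5 no longer applies, and C = -6.
Y = Z - 3E - 1  [with Z=0, E=3]  = -10
B = -3E + 3Y + 6  [with E=3, Y=-10]  = -33
D = -2C - 2E + 2B  [with C=-6, E=3, B=-33]  = -60

-60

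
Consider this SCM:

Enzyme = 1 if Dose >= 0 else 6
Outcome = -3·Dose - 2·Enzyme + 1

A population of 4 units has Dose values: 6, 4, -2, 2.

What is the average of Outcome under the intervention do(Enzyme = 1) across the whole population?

Under do(Enzyme=1), Enzyme's equation is replaced by Enzyme=1 for every unit. Per-unit Outcome: -19, -13, 5, -7. Mean = -8.5.

-8.5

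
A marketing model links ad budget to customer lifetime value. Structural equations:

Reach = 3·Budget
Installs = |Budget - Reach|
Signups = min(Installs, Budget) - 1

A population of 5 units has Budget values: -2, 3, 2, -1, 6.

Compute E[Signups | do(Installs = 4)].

Under do(Installs=4), Installs's equation is replaced by Installs=4 for every unit. Per-unit Signups: -3, 2, 1, -2, 3. Mean = 0.2.

0.2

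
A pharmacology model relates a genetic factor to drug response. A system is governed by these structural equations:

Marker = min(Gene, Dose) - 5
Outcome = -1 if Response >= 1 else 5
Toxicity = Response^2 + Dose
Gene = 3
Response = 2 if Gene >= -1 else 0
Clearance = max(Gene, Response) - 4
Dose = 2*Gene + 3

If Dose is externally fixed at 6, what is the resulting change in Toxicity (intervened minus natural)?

do(Dose=6) replaces the equation Dose = 2*Gene + 3 with the constant Dose = 6.
Response = 2 if Gene >= -1 else 0  [with Gene=3]  = 2
Toxicity = Response^2 + Dose  [with Response=2, Dose=6]  = 10
Without intervention: Dose = 2*Gene + 3  [with Gene=3]  = 9; Response = 2 if Gene >= -1 else 0  [with Gene=3]  = 2; Toxicity = Response^2 + Dose  [with Response=2, Dose=9]  = 13.
Change = 10 − 13 = -3.

-3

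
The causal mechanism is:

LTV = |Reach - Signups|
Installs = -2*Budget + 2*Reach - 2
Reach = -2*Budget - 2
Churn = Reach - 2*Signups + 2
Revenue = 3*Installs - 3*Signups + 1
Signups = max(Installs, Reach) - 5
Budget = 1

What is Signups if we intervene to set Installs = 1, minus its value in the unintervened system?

5

The intervention breaks the incoming arrows to Installs: Installs = -2*Budget + 2*Reach - 2 no longer applies, and Installs = 1.
Reach = -2*Budget - 2  [with Budget=1]  = -4
Signups = max(Installs, Reach) - 5  [with Installs=1, Reach=-4]  = -4
Without intervention: Reach = -2*Budget - 2  [with Budget=1]  = -4; Installs = -2*Budget + 2*Reach - 2  [with Budget=1, Reach=-4]  = -12; Signups = max(Installs, Reach) - 5  [with Installs=-12, Reach=-4]  = -9.
Change = -4 − (-9) = 5.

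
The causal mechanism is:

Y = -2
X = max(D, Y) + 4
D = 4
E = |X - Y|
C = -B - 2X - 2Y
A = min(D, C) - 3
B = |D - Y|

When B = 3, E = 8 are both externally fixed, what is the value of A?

-18

Under do(B = 3, E = 8), each intervened variable's structural equation is replaced by its fixed value.
X = max(D, Y) + 4  [with D=4, Y=-2]  = 8
C = -B - 2X - 2Y  [with B=3, X=8, Y=-2]  = -15
A = min(D, C) - 3  [with D=4, C=-15]  = -18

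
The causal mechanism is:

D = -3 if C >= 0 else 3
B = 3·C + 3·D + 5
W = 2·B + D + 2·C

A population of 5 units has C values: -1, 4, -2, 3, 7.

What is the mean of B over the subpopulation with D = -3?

E[B|D=-3] averages over only the 3 units with D=-3 (C = 4, 3, 7): B = 8, 5, 17, mean 10.

10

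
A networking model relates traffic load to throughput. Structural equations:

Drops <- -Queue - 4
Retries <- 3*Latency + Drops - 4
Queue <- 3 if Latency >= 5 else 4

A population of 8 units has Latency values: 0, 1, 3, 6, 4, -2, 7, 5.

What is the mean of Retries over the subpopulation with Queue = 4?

-8.4

Observing Queue=4 restricts to units where Queue's equation naturally yields 4: Latency ∈ {0, 1, 3, 4, -2}. In that subpopulation Retries = -12, -9, -3, 0, -18, mean -8.4.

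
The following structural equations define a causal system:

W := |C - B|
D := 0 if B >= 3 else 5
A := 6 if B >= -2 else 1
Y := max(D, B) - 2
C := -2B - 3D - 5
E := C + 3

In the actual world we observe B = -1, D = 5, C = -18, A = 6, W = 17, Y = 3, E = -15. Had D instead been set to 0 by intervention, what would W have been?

do(D=0) replaces the equation D := 0 if B >= 3 else 5 with the constant D = 0.
C = -2B - 3D - 5  [with B=-1, D=0]  = -3
W = |C - B|  [with C=-3, B=-1]  = 2

2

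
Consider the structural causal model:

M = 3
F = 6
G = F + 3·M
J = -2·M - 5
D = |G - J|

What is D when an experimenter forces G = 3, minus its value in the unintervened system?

do(G=3) replaces the equation G = F + 3·M with the constant G = 3.
J = -2·M - 5  [with M=3]  = -11
D = |G - J|  [with G=3, J=-11]  = 14
Without intervention: G = F + 3·M  [with F=6, M=3]  = 15; J = -2·M - 5  [with M=3]  = -11; D = |G - J|  [with G=15, J=-11]  = 26.
Change = 14 − 26 = -12.

-12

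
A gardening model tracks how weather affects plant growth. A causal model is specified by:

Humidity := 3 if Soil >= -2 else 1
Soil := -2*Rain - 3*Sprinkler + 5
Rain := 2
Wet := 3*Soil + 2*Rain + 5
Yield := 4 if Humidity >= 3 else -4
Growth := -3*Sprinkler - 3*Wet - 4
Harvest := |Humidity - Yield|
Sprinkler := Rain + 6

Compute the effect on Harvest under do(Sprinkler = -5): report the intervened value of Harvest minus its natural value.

-4

do(Sprinkler=-5) replaces the equation Sprinkler := Rain + 6 with the constant Sprinkler = -5.
Soil = -2*Rain - 3*Sprinkler + 5  [with Rain=2, Sprinkler=-5]  = 16
Humidity = 3 if Soil >= -2 else 1  [with Soil=16]  = 3
Yield = 4 if Humidity >= 3 else -4  [with Humidity=3]  = 4
Harvest = |Humidity - Yield|  [with Humidity=3, Yield=4]  = 1
Without intervention: Sprinkler = Rain + 6  [with Rain=2]  = 8; Soil = -2*Rain - 3*Sprinkler + 5  [with Rain=2, Sprinkler=8]  = -23; Humidity = 3 if Soil >= -2 else 1  [with Soil=-23]  = 1; Yield = 4 if Humidity >= 3 else -4  [with Humidity=1]  = -4; Harvest = |Humidity - Yield|  [with Humidity=1, Yield=-4]  = 5.
Change = 1 − 5 = -4.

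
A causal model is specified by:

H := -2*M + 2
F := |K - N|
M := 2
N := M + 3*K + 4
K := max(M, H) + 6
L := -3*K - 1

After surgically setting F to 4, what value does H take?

-2

Under do(F=4), the mechanism F := |K - N| is discarded; F is fixed at 4.
No directed path runs from F to H, so H keeps its natural value.
H = -2*M + 2  [with M=2]  = -2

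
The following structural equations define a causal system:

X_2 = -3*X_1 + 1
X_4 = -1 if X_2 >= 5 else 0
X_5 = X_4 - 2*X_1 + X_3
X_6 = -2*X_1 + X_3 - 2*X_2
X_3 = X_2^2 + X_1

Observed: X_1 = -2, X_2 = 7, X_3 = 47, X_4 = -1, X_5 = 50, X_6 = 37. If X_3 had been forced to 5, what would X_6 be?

The intervention breaks the incoming arrows to X_3: X_3 = X_2^2 + X_1 no longer applies, and X_3 = 5.
X_2 = -3*X_1 + 1  [with X_1=-2]  = 7
X_6 = -2*X_1 + X_3 - 2*X_2  [with X_1=-2, X_3=5, X_2=7]  = -5

-5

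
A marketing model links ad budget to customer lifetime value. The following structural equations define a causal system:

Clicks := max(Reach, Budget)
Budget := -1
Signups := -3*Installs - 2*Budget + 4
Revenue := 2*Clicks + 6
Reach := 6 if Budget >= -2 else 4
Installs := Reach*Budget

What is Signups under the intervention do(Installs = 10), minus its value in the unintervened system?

-48

Intervening sets Installs = 10 and removes its equation (Installs := Reach*Budget).
Signups = -3*Installs - 2*Budget + 4  [with Installs=10, Budget=-1]  = -24
Without intervention: Reach = 6 if Budget >= -2 else 4  [with Budget=-1]  = 6; Installs = Reach*Budget  [with Reach=6, Budget=-1]  = -6; Signups = -3*Installs - 2*Budget + 4  [with Installs=-6, Budget=-1]  = 24.
Change = -24 − 24 = -48.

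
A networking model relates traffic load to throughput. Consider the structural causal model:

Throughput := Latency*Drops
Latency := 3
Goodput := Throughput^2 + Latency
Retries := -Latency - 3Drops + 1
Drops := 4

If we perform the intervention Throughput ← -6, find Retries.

Under do(Throughput=-6), the mechanism Throughput := Latency*Drops is discarded; Throughput is fixed at -6.
Since Retries is not a descendant of the intervened variable, it is unaffected.
Retries = -Latency - 3Drops + 1  [with Latency=3, Drops=4]  = -14

-14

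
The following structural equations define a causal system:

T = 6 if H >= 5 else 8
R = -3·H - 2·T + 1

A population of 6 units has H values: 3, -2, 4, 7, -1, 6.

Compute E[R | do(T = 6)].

-19.5

Every unit gets T=6 under the intervention. R values become -20, -5, -23, -32, -8, -29; E[R|do(T=6)] = -19.5.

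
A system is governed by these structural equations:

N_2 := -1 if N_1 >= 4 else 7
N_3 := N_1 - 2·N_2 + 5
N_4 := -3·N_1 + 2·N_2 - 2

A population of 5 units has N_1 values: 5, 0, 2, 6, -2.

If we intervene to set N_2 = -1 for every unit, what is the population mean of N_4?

-10.6

The intervention sets N_2=-1 in all 5 units regardless of N_1. Recomputing N_4 per unit gives -19, -4, -10, -22, 2; average -10.6.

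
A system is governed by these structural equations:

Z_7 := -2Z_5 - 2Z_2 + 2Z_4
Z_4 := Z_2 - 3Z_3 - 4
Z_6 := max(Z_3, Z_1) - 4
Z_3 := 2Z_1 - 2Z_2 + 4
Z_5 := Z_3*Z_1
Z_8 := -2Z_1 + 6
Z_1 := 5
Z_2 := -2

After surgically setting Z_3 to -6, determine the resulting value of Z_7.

The intervention breaks the incoming arrows to Z_3: Z_3 := 2Z_1 - 2Z_2 + 4 no longer applies, and Z_3 = -6.
Z_4 = Z_2 - 3Z_3 - 4  [with Z_2=-2, Z_3=-6]  = 12
Z_5 = Z_3*Z_1  [with Z_3=-6, Z_1=5]  = -30
Z_7 = -2Z_5 - 2Z_2 + 2Z_4  [with Z_5=-30, Z_2=-2, Z_4=12]  = 88

88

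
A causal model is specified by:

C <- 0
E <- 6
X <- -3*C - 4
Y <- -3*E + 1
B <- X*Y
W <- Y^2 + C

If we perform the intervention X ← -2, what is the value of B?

34

do(X=-2) replaces the equation X <- -3*C - 4 with the constant X = -2.
Y = -3*E + 1  [with E=6]  = -17
B = X*Y  [with X=-2, Y=-17]  = 34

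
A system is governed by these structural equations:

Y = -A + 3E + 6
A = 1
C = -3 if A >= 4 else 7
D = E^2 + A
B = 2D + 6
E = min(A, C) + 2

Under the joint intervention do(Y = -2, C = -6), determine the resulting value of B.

The joint intervention fixes Y = -2, C = -6, removing each variable's own equation.
E = min(A, C) + 2  [with A=1, C=-6]  = -4
D = E^2 + A  [with E=-4, A=1]  = 17
B = 2D + 6  [with D=17]  = 40

40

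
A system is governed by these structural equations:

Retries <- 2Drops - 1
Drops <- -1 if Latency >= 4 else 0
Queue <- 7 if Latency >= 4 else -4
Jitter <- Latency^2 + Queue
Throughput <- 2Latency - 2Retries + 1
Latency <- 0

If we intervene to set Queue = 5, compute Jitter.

5

do(Queue=5) replaces the equation Queue <- 7 if Latency >= 4 else -4 with the constant Queue = 5.
Jitter = Latency^2 + Queue  [with Latency=0, Queue=5]  = 5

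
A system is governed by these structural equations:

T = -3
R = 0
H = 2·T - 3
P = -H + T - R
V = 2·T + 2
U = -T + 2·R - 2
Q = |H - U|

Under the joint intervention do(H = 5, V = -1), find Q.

4

Under do(H = 5, V = -1), each intervened variable's structural equation is replaced by its fixed value.
U = -T + 2·R - 2  [with T=-3, R=0]  = 1
Q = |H - U|  [with H=5, U=1]  = 4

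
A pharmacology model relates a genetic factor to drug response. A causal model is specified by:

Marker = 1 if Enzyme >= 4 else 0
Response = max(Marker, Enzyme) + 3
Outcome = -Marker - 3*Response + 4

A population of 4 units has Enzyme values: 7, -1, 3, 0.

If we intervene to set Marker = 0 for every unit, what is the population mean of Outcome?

The intervention sets Marker=0 in all 4 units regardless of Enzyme. Recomputing Outcome per unit gives -26, -5, -14, -5; average -12.5.

-12.5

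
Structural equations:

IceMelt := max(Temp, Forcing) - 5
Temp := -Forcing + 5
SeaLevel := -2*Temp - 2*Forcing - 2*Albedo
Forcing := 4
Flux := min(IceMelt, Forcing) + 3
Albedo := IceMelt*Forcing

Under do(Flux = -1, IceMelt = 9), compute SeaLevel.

-82

Under do(Flux = -1, IceMelt = 9), each intervened variable's structural equation is replaced by its fixed value.
Temp = -Forcing + 5  [with Forcing=4]  = 1
Albedo = IceMelt*Forcing  [with IceMelt=9, Forcing=4]  = 36
SeaLevel = -2*Temp - 2*Forcing - 2*Albedo  [with Temp=1, Forcing=4, Albedo=36]  = -82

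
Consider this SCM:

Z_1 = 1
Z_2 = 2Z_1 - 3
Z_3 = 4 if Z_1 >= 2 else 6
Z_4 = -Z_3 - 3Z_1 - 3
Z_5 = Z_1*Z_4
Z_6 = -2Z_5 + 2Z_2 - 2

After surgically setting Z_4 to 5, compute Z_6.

-14

Under do(Z_4=5), the mechanism Z_4 = -Z_3 - 3Z_1 - 3 is discarded; Z_4 is fixed at 5.
Z_2 = 2Z_1 - 3  [with Z_1=1]  = -1
Z_5 = Z_1*Z_4  [with Z_1=1, Z_4=5]  = 5
Z_6 = -2Z_5 + 2Z_2 - 2  [with Z_5=5, Z_2=-1]  = -14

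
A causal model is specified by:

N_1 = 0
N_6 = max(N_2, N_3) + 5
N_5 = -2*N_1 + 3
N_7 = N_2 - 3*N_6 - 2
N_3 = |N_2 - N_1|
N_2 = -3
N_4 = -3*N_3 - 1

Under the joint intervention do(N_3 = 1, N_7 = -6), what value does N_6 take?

Under do(N_3 = 1, N_7 = -6), each intervened variable's structural equation is replaced by its fixed value.
N_6 = max(N_2, N_3) + 5  [with N_2=-3, N_3=1]  = 6

6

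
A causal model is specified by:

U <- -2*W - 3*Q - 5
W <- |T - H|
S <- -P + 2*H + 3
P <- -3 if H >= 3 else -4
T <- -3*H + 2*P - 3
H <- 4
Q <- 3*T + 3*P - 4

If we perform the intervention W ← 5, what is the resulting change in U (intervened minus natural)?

40

The intervention breaks the incoming arrows to W: W <- |T - H| no longer applies, and W = 5.
P = -3 if H >= 3 else -4  [with H=4]  = -3
T = -3*H + 2*P - 3  [with H=4, P=-3]  = -21
Q = 3*T + 3*P - 4  [with T=-21, P=-3]  = -76
U = -2*W - 3*Q - 5  [with W=5, Q=-76]  = 213
Without intervention: P = -3 if H >= 3 else -4  [with H=4]  = -3; T = -3*H + 2*P - 3  [with H=4, P=-3]  = -21; W = |T - H|  [with T=-21, H=4]  = 25; Q = 3*T + 3*P - 4  [with T=-21, P=-3]  = -76; U = -2*W - 3*Q - 5  [with W=25, Q=-76]  = 173.
Change = 213 − 173 = 40.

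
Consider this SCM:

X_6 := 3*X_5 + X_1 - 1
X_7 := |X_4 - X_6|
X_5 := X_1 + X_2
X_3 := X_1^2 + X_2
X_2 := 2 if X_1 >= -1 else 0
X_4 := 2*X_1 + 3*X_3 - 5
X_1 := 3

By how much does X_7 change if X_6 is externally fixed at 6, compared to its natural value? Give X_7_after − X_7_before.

Intervening sets X_6 = 6 and removes its equation (X_6 := 3*X_5 + X_1 - 1).
X_2 = 2 if X_1 >= -1 else 0  [with X_1=3]  = 2
X_3 = X_1^2 + X_2  [with X_1=3, X_2=2]  = 11
X_4 = 2*X_1 + 3*X_3 - 5  [with X_1=3, X_3=11]  = 34
X_7 = |X_4 - X_6|  [with X_4=34, X_6=6]  = 28
Without intervention: X_2 = 2 if X_1 >= -1 else 0  [with X_1=3]  = 2; X_3 = X_1^2 + X_2  [with X_1=3, X_2=2]  = 11; X_4 = 2*X_1 + 3*X_3 - 5  [with X_1=3, X_3=11]  = 34; X_5 = X_1 + X_2  [with X_1=3, X_2=2]  = 5; X_6 = 3*X_5 + X_1 - 1  [with X_5=5, X_1=3]  = 17; X_7 = |X_4 - X_6|  [with X_4=34, X_6=17]  = 17.
Change = 28 − 17 = 11.

11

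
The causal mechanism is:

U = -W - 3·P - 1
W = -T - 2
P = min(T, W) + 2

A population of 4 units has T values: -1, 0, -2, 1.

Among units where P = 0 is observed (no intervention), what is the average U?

0

Observing P=0 restricts to units where P's equation naturally yields 0: T ∈ {0, -2}. In that subpopulation U = 1, -1, mean 0.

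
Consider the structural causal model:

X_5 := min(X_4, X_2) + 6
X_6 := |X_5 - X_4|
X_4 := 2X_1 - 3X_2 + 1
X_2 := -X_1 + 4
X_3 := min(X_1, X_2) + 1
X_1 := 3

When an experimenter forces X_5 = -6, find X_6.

10

The intervention breaks the incoming arrows to X_5: X_5 := min(X_4, X_2) + 6 no longer applies, and X_5 = -6.
X_2 = -X_1 + 4  [with X_1=3]  = 1
X_4 = 2X_1 - 3X_2 + 1  [with X_1=3, X_2=1]  = 4
X_6 = |X_5 - X_4|  [with X_5=-6, X_4=4]  = 10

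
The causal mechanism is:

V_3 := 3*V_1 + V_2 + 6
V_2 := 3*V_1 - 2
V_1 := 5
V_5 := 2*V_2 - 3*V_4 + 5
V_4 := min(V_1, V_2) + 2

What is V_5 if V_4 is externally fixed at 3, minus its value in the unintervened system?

12

Intervening sets V_4 = 3 and removes its equation (V_4 := min(V_1, V_2) + 2).
V_2 = 3*V_1 - 2  [with V_1=5]  = 13
V_5 = 2*V_2 - 3*V_4 + 5  [with V_2=13, V_4=3]  = 22
Without intervention: V_2 = 3*V_1 - 2  [with V_1=5]  = 13; V_4 = min(V_1, V_2) + 2  [with V_1=5, V_2=13]  = 7; V_5 = 2*V_2 - 3*V_4 + 5  [with V_2=13, V_4=7]  = 10.
Change = 22 − 10 = 12.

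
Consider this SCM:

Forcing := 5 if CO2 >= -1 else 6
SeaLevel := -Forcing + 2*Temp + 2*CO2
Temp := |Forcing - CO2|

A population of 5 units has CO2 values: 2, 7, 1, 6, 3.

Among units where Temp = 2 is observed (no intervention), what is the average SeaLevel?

9

E[SeaLevel|Temp=2] averages over only the 2 units with Temp=2 (CO2 = 7, 3): SeaLevel = 13, 5, mean 9.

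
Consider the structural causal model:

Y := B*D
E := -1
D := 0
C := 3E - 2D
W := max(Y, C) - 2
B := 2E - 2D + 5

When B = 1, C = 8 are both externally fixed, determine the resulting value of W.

6

Setting B = 1, C = 8 by intervention discards those variables' equations.
Y = B*D  [with B=1, D=0]  = 0
W = max(Y, C) - 2  [with Y=0, C=8]  = 6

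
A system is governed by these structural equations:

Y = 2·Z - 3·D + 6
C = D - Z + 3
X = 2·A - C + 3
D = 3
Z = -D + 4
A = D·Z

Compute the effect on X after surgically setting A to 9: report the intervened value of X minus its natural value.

Intervening sets A = 9 and removes its equation (A = D·Z).
Z = -D + 4  [with D=3]  = 1
C = D - Z + 3  [with D=3, Z=1]  = 5
X = 2·A - C + 3  [with A=9, C=5]  = 16
Without intervention: Z = -D + 4  [with D=3]  = 1; C = D - Z + 3  [with D=3, Z=1]  = 5; A = D·Z  [with D=3, Z=1]  = 3; X = 2·A - C + 3  [with A=3, C=5]  = 4.
Change = 16 − 4 = 12.

12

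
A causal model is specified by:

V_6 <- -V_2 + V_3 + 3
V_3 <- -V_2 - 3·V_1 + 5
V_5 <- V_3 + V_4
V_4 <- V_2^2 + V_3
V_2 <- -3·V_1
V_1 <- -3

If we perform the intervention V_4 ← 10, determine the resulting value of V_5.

Intervening sets V_4 = 10 and removes its equation (V_4 <- V_2^2 + V_3).
V_2 = -3·V_1  [with V_1=-3]  = 9
V_3 = -V_2 - 3·V_1 + 5  [with V_2=9, V_1=-3]  = 5
V_5 = V_3 + V_4  [with V_3=5, V_4=10]  = 15

15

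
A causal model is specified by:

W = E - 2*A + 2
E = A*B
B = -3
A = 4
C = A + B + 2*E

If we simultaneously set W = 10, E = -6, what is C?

The joint intervention fixes W = 10, E = -6, removing each variable's own equation.
C = A + B + 2*E  [with A=4, B=-3, E=-6]  = -11

-11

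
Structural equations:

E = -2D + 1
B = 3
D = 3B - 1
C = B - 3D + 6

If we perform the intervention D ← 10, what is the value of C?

-21

The intervention breaks the incoming arrows to D: D = 3B - 1 no longer applies, and D = 10.
C = B - 3D + 6  [with B=3, D=10]  = -21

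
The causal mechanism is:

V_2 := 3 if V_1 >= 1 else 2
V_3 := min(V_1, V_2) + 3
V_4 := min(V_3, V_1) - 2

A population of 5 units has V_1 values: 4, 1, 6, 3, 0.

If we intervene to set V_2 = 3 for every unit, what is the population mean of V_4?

do(V_2=3) breaks V_2's dependence on V_1. With V_2=3 fixed, V_4 across the units is 2, -1, 4, 1, -2, mean 0.8.

0.8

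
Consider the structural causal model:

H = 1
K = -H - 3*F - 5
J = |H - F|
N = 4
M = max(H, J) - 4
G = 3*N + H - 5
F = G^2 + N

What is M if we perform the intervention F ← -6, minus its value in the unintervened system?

-60

The intervention breaks the incoming arrows to F: F = G^2 + N no longer applies, and F = -6.
J = |H - F|  [with H=1, F=-6]  = 7
M = max(H, J) - 4  [with H=1, J=7]  = 3
Without intervention: G = 3*N + H - 5  [with N=4, H=1]  = 8; F = G^2 + N  [with G=8, N=4]  = 68; J = |H - F|  [with H=1, F=68]  = 67; M = max(H, J) - 4  [with H=1, J=67]  = 63.
Change = 3 − 63 = -60.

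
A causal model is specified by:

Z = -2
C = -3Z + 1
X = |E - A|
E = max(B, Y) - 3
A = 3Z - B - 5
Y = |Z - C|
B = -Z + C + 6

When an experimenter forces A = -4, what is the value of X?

16

Intervening sets A = -4 and removes its equation (A = 3Z - B - 5).
C = -3Z + 1  [with Z=-2]  = 7
Y = |Z - C|  [with Z=-2, C=7]  = 9
B = -Z + C + 6  [with Z=-2, C=7]  = 15
E = max(B, Y) - 3  [with B=15, Y=9]  = 12
X = |E - A|  [with E=12, A=-4]  = 16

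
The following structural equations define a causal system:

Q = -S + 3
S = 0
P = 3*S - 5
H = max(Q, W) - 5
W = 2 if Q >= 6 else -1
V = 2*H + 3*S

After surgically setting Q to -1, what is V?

do(Q=-1) replaces the equation Q = -S + 3 with the constant Q = -1.
W = 2 if Q >= 6 else -1  [with Q=-1]  = -1
H = max(Q, W) - 5  [with Q=-1, W=-1]  = -6
V = 2*H + 3*S  [with H=-6, S=0]  = -12

-12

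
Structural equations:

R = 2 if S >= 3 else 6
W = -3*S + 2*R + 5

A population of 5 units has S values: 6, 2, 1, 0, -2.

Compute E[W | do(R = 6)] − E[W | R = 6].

Under do(R=6), R's equation is replaced by R=6 for every unit. Per-unit W: -1, 11, 14, 17, 23. Mean = 12.8.
E[W|R=6] averages over only the 4 units with R=6 (S = 2, 1, 0, -2): W = 11, 14, 17, 23, mean 16.25.
Difference = 12.8 − 16.25 = -3.45.

-3.45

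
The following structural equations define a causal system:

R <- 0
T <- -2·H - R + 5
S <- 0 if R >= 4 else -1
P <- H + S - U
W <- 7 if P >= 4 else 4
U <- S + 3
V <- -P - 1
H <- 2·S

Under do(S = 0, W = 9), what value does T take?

Under do(S = 0, W = 9), each intervened variable's structural equation is replaced by its fixed value.
H = 2·S  [with S=0]  = 0
T = -2·H - R + 5  [with H=0, R=0]  = 5

5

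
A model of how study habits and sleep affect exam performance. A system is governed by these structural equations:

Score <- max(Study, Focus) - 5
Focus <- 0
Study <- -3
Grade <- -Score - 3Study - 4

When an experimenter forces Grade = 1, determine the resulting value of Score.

-5

Under do(Grade=1), the mechanism Grade <- -Score - 3Study - 4 is discarded; Grade is fixed at 1.
Since Score is not a descendant of the intervened variable, it is unaffected.
Score = max(Study, Focus) - 5  [with Study=-3, Focus=0]  = -5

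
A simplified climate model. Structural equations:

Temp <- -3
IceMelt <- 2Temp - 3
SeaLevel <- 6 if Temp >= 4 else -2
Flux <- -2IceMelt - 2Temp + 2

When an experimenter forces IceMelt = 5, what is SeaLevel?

The intervention breaks the incoming arrows to IceMelt: IceMelt <- 2Temp - 3 no longer applies, and IceMelt = 5.
Since SeaLevel is not a descendant of the intervened variable, it is unaffected.
SeaLevel = 6 if Temp >= 4 else -2  [with Temp=-3]  = -2

-2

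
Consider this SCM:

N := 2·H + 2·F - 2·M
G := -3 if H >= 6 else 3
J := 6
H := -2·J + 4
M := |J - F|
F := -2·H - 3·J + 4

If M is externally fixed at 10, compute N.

Intervening sets M = 10 and removes its equation (M := |J - F|).
H = -2·J + 4  [with J=6]  = -8
F = -2·H - 3·J + 4  [with H=-8, J=6]  = 2
N = 2·H + 2·F - 2·M  [with H=-8, F=2, M=10]  = -32

-32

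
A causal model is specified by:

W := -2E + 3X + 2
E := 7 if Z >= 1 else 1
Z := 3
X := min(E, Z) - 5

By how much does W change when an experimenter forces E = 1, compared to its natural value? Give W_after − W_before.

Under do(E=1), the mechanism E := 7 if Z >= 1 else 1 is discarded; E is fixed at 1.
X = min(E, Z) - 5  [with E=1, Z=3]  = -4
W = -2E + 3X + 2  [with E=1, X=-4]  = -12
Without intervention: E = 7 if Z >= 1 else 1  [with Z=3]  = 7; X = min(E, Z) - 5  [with E=7, Z=3]  = -2; W = -2E + 3X + 2  [with E=7, X=-2]  = -18.
Change = -12 − (-18) = 6.

6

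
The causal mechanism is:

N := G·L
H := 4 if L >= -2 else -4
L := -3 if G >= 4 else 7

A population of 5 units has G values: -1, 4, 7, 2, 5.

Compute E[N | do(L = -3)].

Under do(L=-3), L's equation is replaced by L=-3 for every unit. Per-unit N: 3, -12, -21, -6, -15. Mean = -10.2.

-10.2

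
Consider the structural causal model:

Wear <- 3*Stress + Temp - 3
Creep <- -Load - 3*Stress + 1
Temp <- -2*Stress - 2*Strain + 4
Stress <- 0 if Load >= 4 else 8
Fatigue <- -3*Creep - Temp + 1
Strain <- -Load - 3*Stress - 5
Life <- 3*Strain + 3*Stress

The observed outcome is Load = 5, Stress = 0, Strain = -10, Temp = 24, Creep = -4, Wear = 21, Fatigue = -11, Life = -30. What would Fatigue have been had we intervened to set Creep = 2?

Under do(Creep=2), the mechanism Creep <- -Load - 3*Stress + 1 is discarded; Creep is fixed at 2.
Stress = 0 if Load >= 4 else 8  [with Load=5]  = 0
Strain = -Load - 3*Stress - 5  [with Load=5, Stress=0]  = -10
Temp = -2*Stress - 2*Strain + 4  [with Stress=0, Strain=-10]  = 24
Fatigue = -3*Creep - Temp + 1  [with Creep=2, Temp=24]  = -29

-29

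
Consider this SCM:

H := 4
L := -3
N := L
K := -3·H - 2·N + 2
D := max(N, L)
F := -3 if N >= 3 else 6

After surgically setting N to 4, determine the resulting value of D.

4

do(N=4) replaces the equation N := L with the constant N = 4.
D = max(N, L)  [with N=4, L=-3]  = 4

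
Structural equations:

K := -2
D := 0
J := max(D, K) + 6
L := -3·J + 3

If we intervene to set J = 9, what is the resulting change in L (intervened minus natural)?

-9

The intervention breaks the incoming arrows to J: J := max(D, K) + 6 no longer applies, and J = 9.
L = -3·J + 3  [with J=9]  = -24
Without intervention: J = max(D, K) + 6  [with D=0, K=-2]  = 6; L = -3·J + 3  [with J=6]  = -15.
Change = -24 − (-15) = -9.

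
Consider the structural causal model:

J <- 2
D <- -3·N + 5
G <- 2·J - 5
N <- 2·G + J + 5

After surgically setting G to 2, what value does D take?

-28

Under do(G=2), the mechanism G <- 2·J - 5 is discarded; G is fixed at 2.
N = 2·G + J + 5  [with G=2, J=2]  = 11
D = -3·N + 5  [with N=11]  = -28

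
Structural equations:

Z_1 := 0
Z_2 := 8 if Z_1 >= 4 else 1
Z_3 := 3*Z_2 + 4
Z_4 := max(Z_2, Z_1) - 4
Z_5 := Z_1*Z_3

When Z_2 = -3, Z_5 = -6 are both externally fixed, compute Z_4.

The joint intervention fixes Z_2 = -3, Z_5 = -6, removing each variable's own equation.
Z_4 = max(Z_2, Z_1) - 4  [with Z_2=-3, Z_1=0]  = -4

-4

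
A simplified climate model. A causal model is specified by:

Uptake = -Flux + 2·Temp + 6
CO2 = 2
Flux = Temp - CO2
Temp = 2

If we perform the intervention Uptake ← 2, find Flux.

0

Under do(Uptake=2), the mechanism Uptake = -Flux + 2·Temp + 6 is discarded; Uptake is fixed at 2.
Since Flux is not a descendant of the intervened variable, it is unaffected.
Flux = Temp - CO2  [with Temp=2, CO2=2]  = 0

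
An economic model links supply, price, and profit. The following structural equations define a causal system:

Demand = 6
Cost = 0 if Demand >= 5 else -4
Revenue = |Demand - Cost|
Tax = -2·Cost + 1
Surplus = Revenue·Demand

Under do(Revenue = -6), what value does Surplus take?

-36

do(Revenue=-6) replaces the equation Revenue = |Demand - Cost| with the constant Revenue = -6.
Surplus = Revenue·Demand  [with Revenue=-6, Demand=6]  = -36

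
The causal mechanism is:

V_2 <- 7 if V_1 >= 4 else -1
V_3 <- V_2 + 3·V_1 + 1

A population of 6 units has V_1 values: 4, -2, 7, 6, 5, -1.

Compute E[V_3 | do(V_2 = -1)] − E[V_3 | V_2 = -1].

Under do(V_2=-1), V_2's equation is replaced by V_2=-1 for every unit. Per-unit V_3: 12, -6, 21, 18, 15, -3. Mean = 9.5.
Observing V_2=-1 restricts to units where V_2's equation naturally yields -1: V_1 ∈ {-2, -1}. In that subpopulation V_3 = -6, -3, mean -4.5.
Difference = 9.5 − (-4.5) = 14.

14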